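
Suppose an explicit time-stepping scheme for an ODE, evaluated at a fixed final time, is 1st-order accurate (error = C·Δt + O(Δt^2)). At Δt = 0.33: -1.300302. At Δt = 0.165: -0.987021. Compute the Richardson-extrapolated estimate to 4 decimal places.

Extrapolated value = (2·A(Δt/2) − A(Δt)) / (2 − 1)
= (2·(-0.987021) − (-1.300302)) / 1
= -0.673740 / 1 = -0.673740

-0.6737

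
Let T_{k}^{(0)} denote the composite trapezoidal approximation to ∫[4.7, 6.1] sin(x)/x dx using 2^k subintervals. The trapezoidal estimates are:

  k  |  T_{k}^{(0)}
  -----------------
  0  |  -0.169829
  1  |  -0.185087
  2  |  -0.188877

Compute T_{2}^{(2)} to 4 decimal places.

T_{1}^{(1)} = -0.185087 + (-0.185087 − (-0.169829))/3 = -0.190173
T_{2}^{(1)} = (4·(-0.188877) − (-0.185087)) / 3 = -0.190140
T_{2}^{(2)} = (16·(-0.190140) − (-0.190173)) / 15 = -0.190138

-0.1901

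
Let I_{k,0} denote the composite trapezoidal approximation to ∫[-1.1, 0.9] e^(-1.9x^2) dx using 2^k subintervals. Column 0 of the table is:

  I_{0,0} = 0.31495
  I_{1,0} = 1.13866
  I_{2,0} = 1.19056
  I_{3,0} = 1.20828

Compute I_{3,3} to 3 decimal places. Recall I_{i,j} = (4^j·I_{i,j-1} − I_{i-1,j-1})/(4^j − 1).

I_{1,1} = (4·1.13866 − 0.31495) / 3 = 1.41323
I_{2,1} = (4·1.19056 − 1.13866) / 3 = 1.20786
I_{3,1} = 1.20828 + (1.20828 − 1.19056)/3 = 1.21419
I_{2,2} = (16·1.20786 − 1.41323) / 15 = 1.19417
I_{3,2} = (16·1.21419 − 1.20786) / 15 = 1.21461
I_{3,3} = 1.21461 + (1.21461 − 1.19417)/63 = 1.21493

1.215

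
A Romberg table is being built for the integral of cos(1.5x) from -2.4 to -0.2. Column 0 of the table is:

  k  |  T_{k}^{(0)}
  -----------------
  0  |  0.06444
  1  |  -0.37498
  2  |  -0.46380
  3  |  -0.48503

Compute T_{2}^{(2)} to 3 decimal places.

-0.492

Richardson extrapolation on the trapezoidal column (denominator 4−1=3):
T_{1}^{(1)} = (4·(-0.37498) − 0.06444) / 3 = -0.52145
T_{2}^{(1)} = -0.46380 + (-0.46380 − (-0.37498))/3 = -0.49341
T_{2}^{(2)} = (16·(-0.49341) − (-0.52145)) / 15 = -0.49154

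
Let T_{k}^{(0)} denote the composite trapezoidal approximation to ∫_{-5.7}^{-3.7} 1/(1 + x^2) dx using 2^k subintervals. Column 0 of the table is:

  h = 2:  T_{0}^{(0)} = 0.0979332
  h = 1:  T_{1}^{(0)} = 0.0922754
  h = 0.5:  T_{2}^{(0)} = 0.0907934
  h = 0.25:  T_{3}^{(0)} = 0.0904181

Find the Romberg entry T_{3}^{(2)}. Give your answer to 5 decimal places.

0.09029

Richardson extrapolation on the trapezoidal column (denominator 4−1=3):
T_{2}^{(1)} = (4·0.0907934 − 0.0922754) / 3 = 0.0902994
T_{3}^{(1)} = 0.0904181 + (0.0904181 − 0.0907934)/3 = 0.0902930
T_{3}^{(2)} = 0.0902930 + (0.0902930 − 0.0902994)/15 = 0.0902926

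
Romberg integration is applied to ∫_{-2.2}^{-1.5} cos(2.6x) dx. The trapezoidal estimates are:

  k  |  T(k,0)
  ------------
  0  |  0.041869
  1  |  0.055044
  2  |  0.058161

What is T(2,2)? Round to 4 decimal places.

Richardson extrapolation on the trapezoidal column (denominator 4−1=3):
T(1,1) = (4·0.055044 − 0.041869) / 3 = 0.059436
T(2,1) = 0.058161 + (0.058161 − 0.055044)/3 = 0.059200
T(2,2) = 0.059200 + (0.059200 − 0.059436)/15 = 0.059184

0.0592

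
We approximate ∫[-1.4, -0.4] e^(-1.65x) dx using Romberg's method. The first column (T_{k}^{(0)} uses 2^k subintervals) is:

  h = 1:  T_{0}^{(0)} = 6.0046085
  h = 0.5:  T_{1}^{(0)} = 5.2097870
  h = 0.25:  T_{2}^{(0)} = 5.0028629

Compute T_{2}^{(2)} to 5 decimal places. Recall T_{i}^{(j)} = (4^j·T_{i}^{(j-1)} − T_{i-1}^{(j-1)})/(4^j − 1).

4.93316

Richardson extrapolation on the trapezoidal column (denominator 4−1=3):
T_{1}^{(1)} = (4·5.2097870 − 6.0046085) / 3 = 4.9448465
T_{2}^{(1)} = 5.0028629 + (5.0028629 − 5.2097870)/3 = 4.9338882
T_{2}^{(2)} = 4.9338882 + (4.9338882 − 4.9448465)/15 = 4.9331576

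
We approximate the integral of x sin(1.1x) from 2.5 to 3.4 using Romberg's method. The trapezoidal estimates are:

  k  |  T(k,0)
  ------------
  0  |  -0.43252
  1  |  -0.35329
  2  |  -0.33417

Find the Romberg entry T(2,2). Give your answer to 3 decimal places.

Richardson extrapolation on the trapezoidal column (denominator 4−1=3):
T(1,1) = -0.35329 + (-0.35329 − (-0.43252))/3 = -0.32688
T(2,1) = (4·(-0.33417) − (-0.35329)) / 3 = -0.32780
T(2,2) = (16·(-0.32780) − (-0.32688)) / 15 = -0.32786

-0.328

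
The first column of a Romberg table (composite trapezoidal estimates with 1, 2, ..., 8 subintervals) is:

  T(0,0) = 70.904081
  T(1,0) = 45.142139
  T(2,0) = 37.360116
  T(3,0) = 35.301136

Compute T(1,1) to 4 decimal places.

36.5548

Richardson extrapolation on the trapezoidal column (denominator 4−1=3):
T(1,1) = (4·45.142139 − 70.904081) / 3 = 36.554825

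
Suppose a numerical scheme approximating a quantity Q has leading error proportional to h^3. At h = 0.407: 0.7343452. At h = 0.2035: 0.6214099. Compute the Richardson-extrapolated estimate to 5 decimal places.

0.60528

Extrapolated value = (8·A(h/2) − A(h)) / (8 − 1)
= (8·0.6214099 − 0.7343452) / 7
= 4.2369340 / 7 = 0.6052763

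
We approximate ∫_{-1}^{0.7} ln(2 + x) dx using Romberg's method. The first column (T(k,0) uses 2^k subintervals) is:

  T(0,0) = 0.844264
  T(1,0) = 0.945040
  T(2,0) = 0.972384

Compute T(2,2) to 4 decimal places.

0.9817

T(1,1) = (4·0.945040 − 0.844264) / 3 = 0.978632
T(2,1) = (4·0.972384 − 0.945040) / 3 = 0.981499
T(2,2) = 0.981499 + (0.981499 − 0.978632)/15 = 0.981690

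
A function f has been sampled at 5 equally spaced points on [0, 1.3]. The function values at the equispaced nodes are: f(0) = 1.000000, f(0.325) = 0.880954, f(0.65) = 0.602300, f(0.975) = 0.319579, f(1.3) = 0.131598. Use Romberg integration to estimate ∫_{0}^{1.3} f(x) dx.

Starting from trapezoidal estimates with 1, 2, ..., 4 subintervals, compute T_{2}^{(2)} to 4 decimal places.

T_{0}^{(0)} (trapezoid, 1 panel, h=1.3000): 0.735539
T_{1}^{(0)} (trapezoid, 2 panels, h=0.6500): 0.759264
T_{2}^{(0)} (trapezoid, 4 panels, h=0.3250): 0.769805
T_{1}^{(1)} = 0.759264 + (0.759264 − 0.735539)/3 = 0.767172
T_{2}^{(1)} = 0.769805 + (0.769805 − 0.759264)/3 = 0.773319
T_{2}^{(2)} = 0.773319 + (0.773319 − 0.767172)/15 = 0.773729

0.7737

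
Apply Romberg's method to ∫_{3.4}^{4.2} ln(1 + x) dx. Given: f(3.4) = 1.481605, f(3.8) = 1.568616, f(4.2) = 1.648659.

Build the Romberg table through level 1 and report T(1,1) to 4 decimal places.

1.2540

T(0,0) (trapezoid, 1 panel, h=0.8000): 1.252106
T(1,0) (trapezoid, 2 panels, h=0.4000): 1.253499
T(1,1) = 1.253499 + (1.253499 − 1.252106)/3 = 1.253963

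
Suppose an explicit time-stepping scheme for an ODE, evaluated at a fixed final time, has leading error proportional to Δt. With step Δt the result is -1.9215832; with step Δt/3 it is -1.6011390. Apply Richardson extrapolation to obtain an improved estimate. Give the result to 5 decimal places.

Extrapolated value = (3·A(Δt/3) − A(Δt)) / (3 − 1)
= (3·(-1.6011390) − (-1.9215832)) / 2
= -2.8818338 / 2 = -1.4409169

-1.44092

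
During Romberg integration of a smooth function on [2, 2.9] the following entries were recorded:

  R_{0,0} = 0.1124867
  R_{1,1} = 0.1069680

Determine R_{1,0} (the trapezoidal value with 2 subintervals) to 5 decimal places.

0.10835

From R_{1,1} = (4·R_{1,0} − R_{0,0})/3, solve for R_{1,0}:
4·R_{1,0} = 3·0.1069680 + 0.1124867 = 0.4333907
R_{1,0} = 0.1083477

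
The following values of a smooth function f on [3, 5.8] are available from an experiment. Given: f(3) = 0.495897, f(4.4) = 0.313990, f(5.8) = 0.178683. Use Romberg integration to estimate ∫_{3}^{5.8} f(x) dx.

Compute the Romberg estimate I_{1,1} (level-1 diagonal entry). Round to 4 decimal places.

I_{0,0} (trapezoid, 1 panel, h=2.8000): 0.944412
I_{1,0} (trapezoid, 2 panels, h=1.4000): 0.911792
I_{1,1} = 0.911792 + (0.911792 − 0.944412)/3 = 0.900919

0.9009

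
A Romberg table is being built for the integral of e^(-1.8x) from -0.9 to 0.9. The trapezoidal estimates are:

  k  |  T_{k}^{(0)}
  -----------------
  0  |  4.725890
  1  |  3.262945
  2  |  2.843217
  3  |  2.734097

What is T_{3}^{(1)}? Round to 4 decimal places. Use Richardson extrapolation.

Richardson extrapolation on the trapezoidal column (denominator 4−1=3):
T_{3}^{(1)} = 2.734097 + (2.734097 − 2.843217)/3 = 2.697724
(Column j=1 coincides with Simpson's rule on the same nodes.)

2.6977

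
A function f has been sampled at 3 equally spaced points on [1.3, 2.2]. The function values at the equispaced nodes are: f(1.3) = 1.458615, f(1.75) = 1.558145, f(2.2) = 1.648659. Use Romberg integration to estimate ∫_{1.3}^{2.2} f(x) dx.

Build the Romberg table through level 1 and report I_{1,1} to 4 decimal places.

1.4010

I_{0,0} (trapezoid, 1 panel, h=0.9000): 1.398273
I_{1,0} (trapezoid, 2 panels, h=0.4500): 1.400302
I_{1,1} = 1.400302 + (1.400302 − 1.398273)/3 = 1.400978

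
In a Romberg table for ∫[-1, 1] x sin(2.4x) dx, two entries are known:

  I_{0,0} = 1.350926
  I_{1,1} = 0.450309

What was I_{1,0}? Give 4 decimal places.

From I_{1,1} = (4·I_{1,0} − I_{0,0})/3, solve for I_{1,0}:
4·I_{1,0} = 3·0.450309 + 1.350926 = 2.701853
I_{1,0} = 0.675463

0.6755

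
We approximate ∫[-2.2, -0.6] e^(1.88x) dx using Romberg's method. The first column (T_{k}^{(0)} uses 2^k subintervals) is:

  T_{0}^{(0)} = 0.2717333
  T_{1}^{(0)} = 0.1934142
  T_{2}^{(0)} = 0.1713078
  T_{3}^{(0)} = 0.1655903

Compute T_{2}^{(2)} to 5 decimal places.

0.16371

Richardson extrapolation on the trapezoidal column (denominator 4−1=3):
T_{1}^{(1)} = (4·0.1934142 − 0.2717333) / 3 = 0.1673078
T_{2}^{(1)} = 0.1713078 + (0.1713078 − 0.1934142)/3 = 0.1639390
T_{2}^{(2)} = 0.1639390 + (0.1639390 − 0.1673078)/15 = 0.1637144
(Column j=1 coincides with Simpson's rule on the same nodes.)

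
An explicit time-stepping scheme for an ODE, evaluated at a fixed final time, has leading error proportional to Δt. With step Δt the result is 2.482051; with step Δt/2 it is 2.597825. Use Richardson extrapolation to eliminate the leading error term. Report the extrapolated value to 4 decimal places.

2.7136

The leading error scales as Δt; refining by a factor of 2 reduces it by 2^1 = 2.
Extrapolated value = (2·A(Δt/2) − A(Δt)) / (2 − 1)
= (2·2.597825 − 2.482051) / 1
= 2.713599 / 1 = 2.713599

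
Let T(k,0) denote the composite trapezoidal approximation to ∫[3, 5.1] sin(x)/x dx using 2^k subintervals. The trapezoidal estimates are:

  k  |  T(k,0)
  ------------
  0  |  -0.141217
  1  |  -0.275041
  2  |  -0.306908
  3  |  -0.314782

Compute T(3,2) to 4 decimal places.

-0.3174

Richardson extrapolation on the trapezoidal column (denominator 4−1=3):
T(2,1) = -0.306908 + (-0.306908 − (-0.275041))/3 = -0.317530
T(3,1) = (4·(-0.314782) − (-0.306908)) / 3 = -0.317407
T(3,2) = (16·(-0.317407) − (-0.317530)) / 15 = -0.317399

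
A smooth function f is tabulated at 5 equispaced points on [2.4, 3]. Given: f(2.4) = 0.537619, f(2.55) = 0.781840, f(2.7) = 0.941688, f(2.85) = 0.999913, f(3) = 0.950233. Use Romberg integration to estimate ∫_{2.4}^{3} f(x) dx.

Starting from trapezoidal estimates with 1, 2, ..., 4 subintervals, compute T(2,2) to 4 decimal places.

0.5249

T(0,0) (trapezoid, 1 panel, h=0.6000): 0.446356
T(1,0) (trapezoid, 2 panels, h=0.3000): 0.505684
T(2,0) (trapezoid, 4 panels, h=0.1500): 0.520105
T(1,1) = 0.505684 + (0.505684 − 0.446356)/3 = 0.525460
T(2,1) = 0.520105 + (0.520105 − 0.505684)/3 = 0.524912
T(2,2) = 0.524912 + (0.524912 − 0.525460)/15 = 0.524875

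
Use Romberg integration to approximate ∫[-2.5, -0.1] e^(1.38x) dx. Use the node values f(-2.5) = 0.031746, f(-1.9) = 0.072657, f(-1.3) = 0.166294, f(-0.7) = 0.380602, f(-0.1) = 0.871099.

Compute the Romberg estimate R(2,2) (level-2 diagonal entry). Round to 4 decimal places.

R(0,0) (trapezoid, 1 panel, h=2.4000): 1.083414
R(1,0) (trapezoid, 2 panels, h=1.2000): 0.741260
R(2,0) (trapezoid, 4 panels, h=0.6000): 0.642585
R(1,1) = 0.741260 + (0.741260 − 1.083414)/3 = 0.627209
R(2,1) = 0.642585 + (0.642585 − 0.741260)/3 = 0.609693
R(2,2) = 0.609693 + (0.609693 − 0.627209)/15 = 0.608525

0.6085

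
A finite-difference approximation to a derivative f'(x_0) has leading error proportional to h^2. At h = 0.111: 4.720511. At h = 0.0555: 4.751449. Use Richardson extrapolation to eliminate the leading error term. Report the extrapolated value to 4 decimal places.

4.7618

The leading error scales as h^2; refining by a factor of 2 reduces it by 2^2 = 4.
Extrapolated value = (4·A(h/2) − A(h)) / (4 − 1)
= (4·4.751449 − 4.720511) / 3
= 14.285285 / 3 = 4.761762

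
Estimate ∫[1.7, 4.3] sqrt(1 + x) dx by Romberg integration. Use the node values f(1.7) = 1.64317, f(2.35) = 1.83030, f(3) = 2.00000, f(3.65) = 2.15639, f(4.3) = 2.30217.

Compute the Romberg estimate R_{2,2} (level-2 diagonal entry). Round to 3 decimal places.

5.177

R_{0,0} (trapezoid, 1 panel, h=2.6000): 5.12894
R_{1,0} (trapezoid, 2 panels, h=1.3000): 5.16447
R_{2,0} (trapezoid, 4 panels, h=0.6500): 5.17358
R_{1,1} = 5.16447 + (5.16447 − 5.12894)/3 = 5.17631
R_{2,1} = 5.17358 + (5.17358 − 5.16447)/3 = 5.17662
R_{2,2} = 5.17662 + (5.17662 − 5.17631)/15 = 5.17664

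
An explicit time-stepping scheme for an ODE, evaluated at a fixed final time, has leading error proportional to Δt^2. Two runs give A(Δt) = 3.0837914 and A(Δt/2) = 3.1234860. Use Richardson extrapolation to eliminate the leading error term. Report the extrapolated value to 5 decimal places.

The leading error scales as Δt^2; refining by a factor of 2 reduces it by 2^2 = 4.
Extrapolated value = (4·A(Δt/2) − A(Δt)) / (4 − 1)
= (4·3.1234860 − 3.0837914) / 3
= 9.4101526 / 3 = 3.1367175

3.13672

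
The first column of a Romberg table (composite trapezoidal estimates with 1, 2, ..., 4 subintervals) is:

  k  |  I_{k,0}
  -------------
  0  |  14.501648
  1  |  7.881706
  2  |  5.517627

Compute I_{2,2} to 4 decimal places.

I_{1,1} = 7.881706 + (7.881706 − 14.501648)/3 = 5.675059
I_{2,1} = (4·5.517627 − 7.881706) / 3 = 4.729601
I_{2,2} = (16·4.729601 − 5.675059) / 15 = 4.666570

4.6666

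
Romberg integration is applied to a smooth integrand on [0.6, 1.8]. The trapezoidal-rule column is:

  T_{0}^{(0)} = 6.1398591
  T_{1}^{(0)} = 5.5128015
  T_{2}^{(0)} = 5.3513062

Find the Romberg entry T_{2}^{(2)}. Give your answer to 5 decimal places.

Richardson extrapolation on the trapezoidal column (denominator 4−1=3):
T_{1}^{(1)} = 5.5128015 + (5.5128015 − 6.1398591)/3 = 5.3037823
T_{2}^{(1)} = (4·5.3513062 − 5.5128015) / 3 = 5.2974744
T_{2}^{(2)} = 5.2974744 + (5.2974744 − 5.3037823)/15 = 5.2970539

5.29705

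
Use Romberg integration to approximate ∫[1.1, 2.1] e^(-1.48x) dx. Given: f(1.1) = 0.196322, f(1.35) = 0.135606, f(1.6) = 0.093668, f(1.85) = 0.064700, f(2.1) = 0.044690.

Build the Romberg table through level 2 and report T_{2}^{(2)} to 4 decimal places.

T_{0}^{(0)} (trapezoid, 1 panel, h=1.0000): 0.120506
T_{1}^{(0)} (trapezoid, 2 panels, h=0.5000): 0.107087
T_{2}^{(0)} (trapezoid, 4 panels, h=0.2500): 0.103620
T_{1}^{(1)} = 0.107087 + (0.107087 − 0.120506)/3 = 0.102614
T_{2}^{(1)} = 0.103620 + (0.103620 − 0.107087)/3 = 0.102464
T_{2}^{(2)} = 0.102464 + (0.102464 − 0.102614)/15 = 0.102454

0.1025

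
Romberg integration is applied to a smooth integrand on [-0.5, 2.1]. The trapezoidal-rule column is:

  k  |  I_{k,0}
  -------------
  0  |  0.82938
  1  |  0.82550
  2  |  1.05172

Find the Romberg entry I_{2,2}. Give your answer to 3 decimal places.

1.147

Richardson extrapolation on the trapezoidal column (denominator 4−1=3):
I_{1,1} = 0.82550 + (0.82550 − 0.82938)/3 = 0.82421
I_{2,1} = 1.05172 + (1.05172 − 0.82550)/3 = 1.12713
I_{2,2} = (16·1.12713 − 0.82421) / 15 = 1.14732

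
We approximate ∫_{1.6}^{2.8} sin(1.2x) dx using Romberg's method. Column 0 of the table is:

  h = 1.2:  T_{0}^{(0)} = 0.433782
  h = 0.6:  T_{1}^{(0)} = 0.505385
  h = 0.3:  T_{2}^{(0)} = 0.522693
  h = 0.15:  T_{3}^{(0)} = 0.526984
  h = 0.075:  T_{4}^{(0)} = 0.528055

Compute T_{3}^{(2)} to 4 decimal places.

0.5284

T_{2}^{(1)} = (4·0.522693 − 0.505385) / 3 = 0.528462
T_{3}^{(1)} = 0.526984 + (0.526984 − 0.522693)/3 = 0.528414
T_{3}^{(2)} = (16·0.528414 − 0.528462) / 15 = 0.528411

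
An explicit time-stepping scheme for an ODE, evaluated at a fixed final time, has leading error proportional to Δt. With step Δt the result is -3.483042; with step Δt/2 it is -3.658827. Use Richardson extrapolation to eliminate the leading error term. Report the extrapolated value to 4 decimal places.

Extrapolated value = (2·A(Δt/2) − A(Δt)) / (2 − 1)
= (2·(-3.658827) − (-3.483042)) / 1
= -3.834612 / 1 = -3.834612

-3.8346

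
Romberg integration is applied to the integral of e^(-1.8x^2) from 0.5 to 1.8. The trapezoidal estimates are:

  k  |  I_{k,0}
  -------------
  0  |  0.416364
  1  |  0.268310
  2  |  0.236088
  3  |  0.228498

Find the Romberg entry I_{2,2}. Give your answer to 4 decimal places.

0.2258

Richardson extrapolation on the trapezoidal column (denominator 4−1=3):
I_{1,1} = 0.268310 + (0.268310 − 0.416364)/3 = 0.218959
I_{2,1} = 0.236088 + (0.236088 − 0.268310)/3 = 0.225347
I_{2,2} = 0.225347 + (0.225347 − 0.218959)/15 = 0.225773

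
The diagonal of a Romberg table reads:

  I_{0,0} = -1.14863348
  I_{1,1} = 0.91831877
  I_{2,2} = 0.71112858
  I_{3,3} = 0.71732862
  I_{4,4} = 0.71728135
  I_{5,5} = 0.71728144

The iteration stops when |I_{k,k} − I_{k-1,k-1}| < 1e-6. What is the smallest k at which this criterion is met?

|I_{1,1} − I_{0,0}| = 2.06695225 ≥ 1e-6
|I_{2,2} − I_{1,1}| = 0.20719019 ≥ 1e-6
|I_{3,3} − I_{2,2}| = 0.00620004 ≥ 1e-6
|I_{4,4} − I_{3,3}| = 0.00004727 ≥ 1e-6
|I_{5,5} − I_{4,4}| = 0.00000009 < 1e-6

k = 5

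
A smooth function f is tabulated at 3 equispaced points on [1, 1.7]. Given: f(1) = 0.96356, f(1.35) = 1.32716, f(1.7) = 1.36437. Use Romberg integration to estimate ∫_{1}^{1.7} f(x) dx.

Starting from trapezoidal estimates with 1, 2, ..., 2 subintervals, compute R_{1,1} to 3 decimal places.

0.891

R_{0,0} (trapezoid, 1 panel, h=0.7000): 0.81478
R_{1,0} (trapezoid, 2 panels, h=0.3500): 0.87189
R_{1,1} = 0.87189 + (0.87189 − 0.81478)/3 = 0.89093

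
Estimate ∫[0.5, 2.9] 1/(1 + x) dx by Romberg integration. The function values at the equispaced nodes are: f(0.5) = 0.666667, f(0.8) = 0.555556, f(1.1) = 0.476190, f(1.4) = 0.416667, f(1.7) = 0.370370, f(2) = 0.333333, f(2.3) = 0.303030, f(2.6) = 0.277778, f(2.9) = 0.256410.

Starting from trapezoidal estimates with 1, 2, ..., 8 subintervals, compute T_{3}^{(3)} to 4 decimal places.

T_{0}^{(0)} (trapezoid, 1 panel, h=2.4000): 1.107692
T_{1}^{(0)} (trapezoid, 2 panels, h=1.2000): 0.998290
T_{2}^{(0)} (trapezoid, 4 panels, h=0.6000): 0.966677
T_{3}^{(0)} (trapezoid, 8 panels, h=0.3000): 0.958339
T_{1}^{(1)} = 0.998290 + (0.998290 − 1.107692)/3 = 0.961823
T_{2}^{(1)} = 0.966677 + (0.966677 − 0.998290)/3 = 0.956139
T_{3}^{(1)} = 0.958339 + (0.958339 − 0.966677)/3 = 0.955560
T_{2}^{(2)} = 0.956139 + (0.956139 − 0.961823)/15 = 0.955760
T_{3}^{(2)} = 0.955560 + (0.955560 − 0.956139)/15 = 0.955521
T_{3}^{(3)} = 0.955521 + (0.955521 − 0.955760)/63 = 0.955517

0.9555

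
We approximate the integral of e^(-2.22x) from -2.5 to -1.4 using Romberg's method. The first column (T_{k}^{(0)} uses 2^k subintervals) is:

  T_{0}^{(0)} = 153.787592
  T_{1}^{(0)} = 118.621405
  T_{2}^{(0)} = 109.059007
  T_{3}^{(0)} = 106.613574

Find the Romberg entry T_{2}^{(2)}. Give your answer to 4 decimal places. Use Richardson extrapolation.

105.8030

Richardson extrapolation on the trapezoidal column (denominator 4−1=3):
T_{1}^{(1)} = 118.621405 + (118.621405 − 153.787592)/3 = 106.899343
T_{2}^{(1)} = 109.059007 + (109.059007 − 118.621405)/3 = 105.871541
T_{2}^{(2)} = (16·105.871541 − 106.899343) / 15 = 105.803021
(Column j=1 coincides with Simpson's rule on the same nodes.)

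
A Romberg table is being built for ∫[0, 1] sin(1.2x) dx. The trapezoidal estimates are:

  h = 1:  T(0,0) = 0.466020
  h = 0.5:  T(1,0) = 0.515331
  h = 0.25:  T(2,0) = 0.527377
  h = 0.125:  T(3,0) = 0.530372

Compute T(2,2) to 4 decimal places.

0.5314

Richardson extrapolation on the trapezoidal column (denominator 4−1=3):
T(1,1) = (4·0.515331 − 0.466020) / 3 = 0.531768
T(2,1) = (4·0.527377 − 0.515331) / 3 = 0.531392
T(2,2) = 0.531392 + (0.531392 − 0.531768)/15 = 0.531367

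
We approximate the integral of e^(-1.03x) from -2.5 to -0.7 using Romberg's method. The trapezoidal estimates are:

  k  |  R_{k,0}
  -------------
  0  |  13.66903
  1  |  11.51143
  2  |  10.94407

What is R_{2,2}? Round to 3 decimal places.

10.752

R_{1,1} = (4·11.51143 − 13.66903) / 3 = 10.79223
R_{2,1} = (4·10.94407 − 11.51143) / 3 = 10.75495
R_{2,2} = (16·10.75495 − 10.79223) / 15 = 10.75246
(Column j=1 coincides with Simpson's rule on the same nodes.)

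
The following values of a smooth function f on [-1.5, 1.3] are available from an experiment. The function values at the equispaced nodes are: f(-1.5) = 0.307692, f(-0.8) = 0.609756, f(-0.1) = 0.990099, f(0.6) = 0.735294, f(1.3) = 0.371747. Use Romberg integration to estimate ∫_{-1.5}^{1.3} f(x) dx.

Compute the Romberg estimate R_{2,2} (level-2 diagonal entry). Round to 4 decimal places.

1.8567

R_{0,0} (trapezoid, 1 panel, h=2.8000): 0.951215
R_{1,0} (trapezoid, 2 panels, h=1.4000): 1.861746
R_{2,0} (trapezoid, 4 panels, h=0.7000): 1.872408
R_{1,1} = 1.861746 + (1.861746 − 0.951215)/3 = 2.165256
R_{2,1} = 1.872408 + (1.872408 − 1.861746)/3 = 1.875962
R_{2,2} = 1.875962 + (1.875962 − 2.165256)/15 = 1.856676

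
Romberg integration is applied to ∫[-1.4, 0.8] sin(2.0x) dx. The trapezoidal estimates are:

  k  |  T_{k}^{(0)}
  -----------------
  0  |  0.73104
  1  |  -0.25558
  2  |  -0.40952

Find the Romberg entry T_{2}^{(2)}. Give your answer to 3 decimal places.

Richardson extrapolation on the trapezoidal column (denominator 4−1=3):
T_{1}^{(1)} = -0.25558 + (-0.25558 − 0.73104)/3 = -0.58445
T_{2}^{(1)} = (4·(-0.40952) − (-0.25558)) / 3 = -0.46083
T_{2}^{(2)} = (16·(-0.46083) − (-0.58445)) / 15 = -0.45259

-0.453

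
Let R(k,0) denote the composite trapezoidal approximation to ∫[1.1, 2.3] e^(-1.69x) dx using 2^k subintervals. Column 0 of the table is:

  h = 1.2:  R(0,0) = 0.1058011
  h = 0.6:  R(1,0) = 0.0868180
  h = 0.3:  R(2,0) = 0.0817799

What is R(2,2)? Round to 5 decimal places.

0.08007

R(1,1) = (4·0.0868180 − 0.1058011) / 3 = 0.0804903
R(2,1) = (4·0.0817799 − 0.0868180) / 3 = 0.0801005
R(2,2) = (16·0.0801005 − 0.0804903) / 15 = 0.0800745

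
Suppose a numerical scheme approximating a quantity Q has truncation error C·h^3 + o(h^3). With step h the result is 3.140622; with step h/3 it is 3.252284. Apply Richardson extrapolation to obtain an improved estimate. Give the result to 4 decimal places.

The leading error scales as h^3; refining by a factor of 3 reduces it by 3^3 = 27.
Extrapolated value = (27·A(h/3) − A(h)) / (27 − 1)
= (27·3.252284 − 3.140622) / 26
= 84.671046 / 26 = 3.256579

3.2566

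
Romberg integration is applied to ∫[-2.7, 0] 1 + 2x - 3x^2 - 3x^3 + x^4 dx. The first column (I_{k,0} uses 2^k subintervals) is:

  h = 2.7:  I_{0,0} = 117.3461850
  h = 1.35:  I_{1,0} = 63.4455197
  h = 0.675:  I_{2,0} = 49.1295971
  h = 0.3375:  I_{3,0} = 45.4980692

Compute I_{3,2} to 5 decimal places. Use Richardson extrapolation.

I_{2,1} = (4·49.1295971 − 63.4455197) / 3 = 44.3576229
I_{3,1} = (4·45.4980692 − 49.1295971) / 3 = 44.2875599
I_{3,2} = 44.2875599 + (44.2875599 − 44.3576229)/15 = 44.2828890
(Column j=1 coincides with Simpson's rule on the same nodes.)

44.28289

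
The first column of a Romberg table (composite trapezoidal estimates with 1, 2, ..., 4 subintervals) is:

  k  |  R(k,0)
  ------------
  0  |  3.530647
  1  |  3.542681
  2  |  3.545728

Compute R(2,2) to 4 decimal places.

Richardson extrapolation on the trapezoidal column (denominator 4−1=3):
R(1,1) = (4·3.542681 − 3.530647) / 3 = 3.546692
R(2,1) = 3.545728 + (3.545728 − 3.542681)/3 = 3.546744
R(2,2) = 3.546744 + (3.546744 − 3.546692)/15 = 3.546747
(Column j=1 coincides with Simpson's rule on the same nodes.)

3.5467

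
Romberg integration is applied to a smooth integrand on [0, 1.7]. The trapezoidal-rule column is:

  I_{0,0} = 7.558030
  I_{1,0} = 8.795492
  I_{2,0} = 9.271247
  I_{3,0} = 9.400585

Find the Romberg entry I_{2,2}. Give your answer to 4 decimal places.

Richardson extrapolation on the trapezoidal column (denominator 4−1=3):
I_{1,1} = 8.795492 + (8.795492 − 7.558030)/3 = 9.207979
I_{2,1} = (4·9.271247 − 8.795492) / 3 = 9.429832
I_{2,2} = (16·9.429832 − 9.207979) / 15 = 9.444622

9.4446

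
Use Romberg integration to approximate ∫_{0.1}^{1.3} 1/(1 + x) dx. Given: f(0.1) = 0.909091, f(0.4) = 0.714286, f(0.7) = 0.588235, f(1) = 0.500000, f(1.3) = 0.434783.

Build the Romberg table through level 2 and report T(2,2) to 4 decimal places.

0.7376

T(0,0) (trapezoid, 1 panel, h=1.2000): 0.806324
T(1,0) (trapezoid, 2 panels, h=0.6000): 0.756103
T(2,0) (trapezoid, 4 panels, h=0.3000): 0.742337
T(1,1) = 0.756103 + (0.756103 − 0.806324)/3 = 0.739363
T(2,1) = 0.742337 + (0.742337 − 0.756103)/3 = 0.737748
T(2,2) = 0.737748 + (0.737748 − 0.739363)/15 = 0.737640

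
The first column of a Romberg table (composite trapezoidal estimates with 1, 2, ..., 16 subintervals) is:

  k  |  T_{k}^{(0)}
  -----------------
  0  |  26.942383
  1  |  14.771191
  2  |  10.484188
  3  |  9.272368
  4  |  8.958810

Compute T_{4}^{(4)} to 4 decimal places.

8.8533

Richardson extrapolation on the trapezoidal column (denominator 4−1=3):
T_{1}^{(1)} = (4·14.771191 − 26.942383) / 3 = 10.714127
T_{2}^{(1)} = (4·10.484188 − 14.771191) / 3 = 9.055187
T_{3}^{(1)} = 9.272368 + (9.272368 − 10.484188)/3 = 8.868428
T_{4}^{(1)} = 8.958810 + (8.958810 − 9.272368)/3 = 8.854291
T_{2}^{(2)} = 9.055187 + (9.055187 − 10.714127)/15 = 8.944591
T_{3}^{(2)} = (16·8.868428 − 9.055187) / 15 = 8.855977
T_{4}^{(2)} = 8.854291 + (8.854291 − 8.868428)/15 = 8.853349
T_{3}^{(3)} = (64·8.855977 − 8.944591) / 63 = 8.854570
T_{4}^{(3)} = (64·8.853349 − 8.855977) / 63 = 8.853307
T_{4}^{(4)} = 8.853307 + (8.853307 − 8.854570)/255 = 8.853302
(Column j=1 coincides with Simpson's rule on the same nodes.)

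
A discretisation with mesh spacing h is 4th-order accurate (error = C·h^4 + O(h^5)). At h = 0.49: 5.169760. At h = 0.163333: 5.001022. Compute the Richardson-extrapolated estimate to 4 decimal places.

The leading error scales as h^4; refining by a factor of 3 reduces it by 3^4 = 81.
Extrapolated value = (81·A(h/3) − A(h)) / (81 − 1)
= (81·5.001022 − 5.169760) / 80
= 399.913022 / 80 = 4.998913

4.9989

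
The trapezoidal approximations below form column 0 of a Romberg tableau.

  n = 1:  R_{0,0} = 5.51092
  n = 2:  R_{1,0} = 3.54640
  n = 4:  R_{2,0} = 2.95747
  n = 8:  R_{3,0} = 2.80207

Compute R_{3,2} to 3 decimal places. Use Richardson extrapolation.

R_{2,1} = (4·2.95747 − 3.54640) / 3 = 2.76116
R_{3,1} = (4·2.80207 − 2.95747) / 3 = 2.75027
R_{3,2} = 2.75027 + (2.75027 − 2.76116)/15 = 2.74954

2.750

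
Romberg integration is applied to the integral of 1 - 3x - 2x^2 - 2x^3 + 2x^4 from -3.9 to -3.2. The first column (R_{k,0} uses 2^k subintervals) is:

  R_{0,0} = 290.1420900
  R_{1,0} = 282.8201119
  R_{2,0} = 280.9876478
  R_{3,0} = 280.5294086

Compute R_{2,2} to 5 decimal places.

280.37665

Richardson extrapolation on the trapezoidal column (denominator 4−1=3):
R_{1,1} = 282.8201119 + (282.8201119 − 290.1420900)/3 = 280.3794525
R_{2,1} = (4·280.9876478 − 282.8201119) / 3 = 280.3768264
R_{2,2} = (16·280.3768264 − 280.3794525) / 15 = 280.3766513
(Column j=1 coincides with Simpson's rule on the same nodes.)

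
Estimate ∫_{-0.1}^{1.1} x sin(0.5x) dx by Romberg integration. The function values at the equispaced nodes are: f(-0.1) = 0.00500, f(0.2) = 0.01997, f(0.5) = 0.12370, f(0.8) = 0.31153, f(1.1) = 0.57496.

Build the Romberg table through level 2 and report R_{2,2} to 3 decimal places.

R_{0,0} (trapezoid, 1 panel, h=1.2000): 0.34798
R_{1,0} (trapezoid, 2 panels, h=0.6000): 0.24821
R_{2,0} (trapezoid, 4 panels, h=0.3000): 0.22355
R_{1,1} = 0.24821 + (0.24821 − 0.34798)/3 = 0.21495
R_{2,1} = 0.22355 + (0.22355 − 0.24821)/3 = 0.21533
R_{2,2} = 0.21533 + (0.21533 − 0.21495)/15 = 0.21536

0.215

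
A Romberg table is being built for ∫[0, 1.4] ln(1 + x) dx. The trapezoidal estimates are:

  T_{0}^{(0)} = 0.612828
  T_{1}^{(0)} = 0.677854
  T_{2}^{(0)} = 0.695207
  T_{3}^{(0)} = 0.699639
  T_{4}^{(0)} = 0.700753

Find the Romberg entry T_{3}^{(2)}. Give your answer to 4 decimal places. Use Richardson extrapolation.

0.7011

Richardson extrapolation on the trapezoidal column (denominator 4−1=3):
T_{2}^{(1)} = 0.695207 + (0.695207 − 0.677854)/3 = 0.700991
T_{3}^{(1)} = (4·0.699639 − 0.695207) / 3 = 0.701116
T_{3}^{(2)} = 0.701116 + (0.701116 − 0.700991)/15 = 0.701124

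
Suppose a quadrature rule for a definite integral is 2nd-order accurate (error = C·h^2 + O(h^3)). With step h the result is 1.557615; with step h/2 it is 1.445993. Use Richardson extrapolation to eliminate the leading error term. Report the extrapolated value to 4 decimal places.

Extrapolated value = (4·A(h/2) − A(h)) / (4 − 1)
= (4·1.445993 − 1.557615) / 3
= 4.226357 / 3 = 1.408786

1.4088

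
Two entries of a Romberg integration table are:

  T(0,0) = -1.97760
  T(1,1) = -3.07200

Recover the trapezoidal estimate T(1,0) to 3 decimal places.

-2.798

From T(1,1) = (4·T(1,0) − T(0,0))/3, solve for T(1,0):
4·T(1,0) = 3·(-3.07200) + (-1.97760) = -11.19360
T(1,0) = -2.79840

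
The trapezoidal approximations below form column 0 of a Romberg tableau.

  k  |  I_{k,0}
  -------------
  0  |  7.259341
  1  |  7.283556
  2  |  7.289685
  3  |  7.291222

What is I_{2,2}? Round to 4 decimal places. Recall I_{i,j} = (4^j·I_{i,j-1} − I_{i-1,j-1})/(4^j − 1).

7.2917

Richardson extrapolation on the trapezoidal column (denominator 4−1=3):
I_{1,1} = (4·7.283556 − 7.259341) / 3 = 7.291628
I_{2,1} = 7.289685 + (7.289685 − 7.283556)/3 = 7.291728
I_{2,2} = (16·7.291728 − 7.291628) / 15 = 7.291735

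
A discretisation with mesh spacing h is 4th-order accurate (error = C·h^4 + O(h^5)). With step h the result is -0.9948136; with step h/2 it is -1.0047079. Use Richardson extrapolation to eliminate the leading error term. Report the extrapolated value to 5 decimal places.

-1.00537

The leading error scales as h^4; refining by a factor of 2 reduces it by 2^4 = 16.
Extrapolated value = (16·A(h/2) − A(h)) / (16 − 1)
= (16·(-1.0047079) − (-0.9948136)) / 15
= -15.0805128 / 15 = -1.0053675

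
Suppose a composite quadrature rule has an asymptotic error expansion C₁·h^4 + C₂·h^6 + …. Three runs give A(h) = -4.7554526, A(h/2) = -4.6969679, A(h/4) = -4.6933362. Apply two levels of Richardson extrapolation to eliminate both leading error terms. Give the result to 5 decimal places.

-4.69309

First eliminate the h^4 term (factor 2^4 = 16):
  B₁ = (16·(-4.6969679) − (-4.7554526))/15 = -4.6930689
  B₂ = (16·(-4.6933362) − (-4.6969679))/15 = -4.6930941
Then eliminate the h^6 term (factor 2^6 = 64):
  (64·(-4.6930941) − (-4.6930689))/63 = -4.6930945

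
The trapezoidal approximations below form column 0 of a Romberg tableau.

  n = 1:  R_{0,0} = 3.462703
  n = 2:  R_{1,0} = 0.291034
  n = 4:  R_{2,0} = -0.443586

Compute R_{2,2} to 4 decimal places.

R_{1,1} = (4·0.291034 − 3.462703) / 3 = -0.766189
R_{2,1} = -0.443586 + (-0.443586 − 0.291034)/3 = -0.688459
R_{2,2} = (16·(-0.688459) − (-0.766189)) / 15 = -0.683277

-0.6833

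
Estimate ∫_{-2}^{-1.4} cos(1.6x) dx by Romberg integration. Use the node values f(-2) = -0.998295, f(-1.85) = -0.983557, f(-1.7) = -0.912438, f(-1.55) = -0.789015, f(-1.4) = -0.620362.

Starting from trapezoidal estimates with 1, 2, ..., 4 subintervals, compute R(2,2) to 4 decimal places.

-0.5267

R(0,0) (trapezoid, 1 panel, h=0.6000): -0.485597
R(1,0) (trapezoid, 2 panels, h=0.3000): -0.516530
R(2,0) (trapezoid, 4 panels, h=0.1500): -0.524151
R(1,1) = -0.516530 + (-0.516530 − (-0.485597))/3 = -0.526841
R(2,1) = -0.524151 + (-0.524151 − (-0.516530))/3 = -0.526691
R(2,2) = -0.526691 + (-0.526691 − (-0.526841))/15 = -0.526681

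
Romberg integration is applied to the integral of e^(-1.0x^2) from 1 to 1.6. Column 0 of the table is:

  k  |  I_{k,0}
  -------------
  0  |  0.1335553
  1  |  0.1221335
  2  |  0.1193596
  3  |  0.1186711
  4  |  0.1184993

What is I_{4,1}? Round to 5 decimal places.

I_{4,1} = 0.1184993 + (0.1184993 − 0.1186711)/3 = 0.1184420

0.11844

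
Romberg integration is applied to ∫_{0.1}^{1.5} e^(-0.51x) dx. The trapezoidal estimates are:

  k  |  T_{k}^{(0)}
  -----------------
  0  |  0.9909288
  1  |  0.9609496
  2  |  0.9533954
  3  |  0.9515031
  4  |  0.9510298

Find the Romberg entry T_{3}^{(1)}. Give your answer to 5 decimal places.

T_{3}^{(1)} = (4·0.9515031 − 0.9533954) / 3 = 0.9508723
(Column j=1 coincides with Simpson's rule on the same nodes.)

0.95087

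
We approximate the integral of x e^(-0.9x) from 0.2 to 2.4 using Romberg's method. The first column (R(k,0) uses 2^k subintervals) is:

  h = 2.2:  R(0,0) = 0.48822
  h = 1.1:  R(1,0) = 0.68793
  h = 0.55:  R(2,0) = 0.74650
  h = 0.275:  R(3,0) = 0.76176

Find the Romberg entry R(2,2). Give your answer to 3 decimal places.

0.767

R(1,1) = (4·0.68793 − 0.48822) / 3 = 0.75450
R(2,1) = 0.74650 + (0.74650 − 0.68793)/3 = 0.76602
R(2,2) = 0.76602 + (0.76602 − 0.75450)/15 = 0.76679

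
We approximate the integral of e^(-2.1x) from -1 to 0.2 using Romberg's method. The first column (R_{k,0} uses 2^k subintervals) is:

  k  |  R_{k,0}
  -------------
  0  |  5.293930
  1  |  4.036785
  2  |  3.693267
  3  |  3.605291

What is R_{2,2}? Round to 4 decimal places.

Richardson extrapolation on the trapezoidal column (denominator 4−1=3):
R_{1,1} = 4.036785 + (4.036785 − 5.293930)/3 = 3.617737
R_{2,1} = (4·3.693267 − 4.036785) / 3 = 3.578761
R_{2,2} = (16·3.578761 − 3.617737) / 15 = 3.576163

3.5762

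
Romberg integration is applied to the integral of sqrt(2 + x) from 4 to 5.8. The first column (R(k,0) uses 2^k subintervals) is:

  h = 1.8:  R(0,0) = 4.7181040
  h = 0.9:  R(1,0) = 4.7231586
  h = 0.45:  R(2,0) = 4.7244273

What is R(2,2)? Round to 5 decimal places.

4.72485

Richardson extrapolation on the trapezoidal column (denominator 4−1=3):
R(1,1) = (4·4.7231586 − 4.7181040) / 3 = 4.7248435
R(2,1) = (4·4.7244273 − 4.7231586) / 3 = 4.7248502
R(2,2) = (16·4.7248502 − 4.7248435) / 15 = 4.7248506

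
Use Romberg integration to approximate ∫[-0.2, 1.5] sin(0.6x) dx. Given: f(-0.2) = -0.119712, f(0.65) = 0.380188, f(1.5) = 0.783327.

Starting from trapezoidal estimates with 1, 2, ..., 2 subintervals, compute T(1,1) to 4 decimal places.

0.6189

T(0,0) (trapezoid, 1 panel, h=1.7000): 0.564073
T(1,0) (trapezoid, 2 panels, h=0.8500): 0.605196
T(1,1) = 0.605196 + (0.605196 − 0.564073)/3 = 0.618904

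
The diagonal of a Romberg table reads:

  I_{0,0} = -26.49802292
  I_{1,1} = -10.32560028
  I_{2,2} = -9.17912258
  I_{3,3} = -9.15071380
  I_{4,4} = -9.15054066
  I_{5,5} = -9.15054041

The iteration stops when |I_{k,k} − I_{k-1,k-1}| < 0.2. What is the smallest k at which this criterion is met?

|I_{1,1} − I_{0,0}| = 16.17242264 ≥ 0.2
|I_{2,2} − I_{1,1}| = 1.14647770 ≥ 0.2
|I_{3,3} − I_{2,2}| = 0.02840878 < 0.2

k = 3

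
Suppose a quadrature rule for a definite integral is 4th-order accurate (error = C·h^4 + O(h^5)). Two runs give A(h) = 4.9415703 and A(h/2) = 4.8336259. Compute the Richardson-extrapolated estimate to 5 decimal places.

Extrapolated value = (16·A(h/2) − A(h)) / (16 − 1)
= (16·4.8336259 − 4.9415703) / 15
= 72.3964441 / 15 = 4.8264296

4.82643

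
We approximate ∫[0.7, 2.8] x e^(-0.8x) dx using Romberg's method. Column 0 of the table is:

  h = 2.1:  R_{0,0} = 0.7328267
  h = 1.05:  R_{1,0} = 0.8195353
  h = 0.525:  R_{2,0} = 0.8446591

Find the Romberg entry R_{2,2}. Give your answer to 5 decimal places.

0.85334

Richardson extrapolation on the trapezoidal column (denominator 4−1=3):
R_{1,1} = (4·0.8195353 − 0.7328267) / 3 = 0.8484382
R_{2,1} = (4·0.8446591 − 0.8195353) / 3 = 0.8530337
R_{2,2} = (16·0.8530337 − 0.8484382) / 15 = 0.8533401
(Column j=1 coincides with Simpson's rule on the same nodes.)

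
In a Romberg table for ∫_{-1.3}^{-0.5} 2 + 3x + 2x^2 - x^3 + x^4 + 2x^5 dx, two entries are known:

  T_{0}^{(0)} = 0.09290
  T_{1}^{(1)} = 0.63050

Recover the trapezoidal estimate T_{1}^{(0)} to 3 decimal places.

0.496

From T_{1}^{(1)} = (4·T_{1}^{(0)} − T_{0}^{(0)})/3, solve for T_{1}^{(0)}:
4·T_{1}^{(0)} = 3·0.63050 + 0.09290 = 1.98440
T_{1}^{(0)} = 0.49610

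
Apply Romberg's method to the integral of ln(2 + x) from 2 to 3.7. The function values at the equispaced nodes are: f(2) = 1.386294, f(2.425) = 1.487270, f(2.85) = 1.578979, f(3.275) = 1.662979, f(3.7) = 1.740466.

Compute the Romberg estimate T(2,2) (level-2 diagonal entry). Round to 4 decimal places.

T(0,0) (trapezoid, 1 panel, h=1.7000): 2.657746
T(1,0) (trapezoid, 2 panels, h=0.8500): 2.671005
T(2,0) (trapezoid, 4 panels, h=0.4250): 2.674358
T(1,1) = 2.671005 + (2.671005 − 2.657746)/3 = 2.675425
T(2,1) = 2.674358 + (2.674358 − 2.671005)/3 = 2.675476
T(2,2) = 2.675476 + (2.675476 − 2.675425)/15 = 2.675479

2.6755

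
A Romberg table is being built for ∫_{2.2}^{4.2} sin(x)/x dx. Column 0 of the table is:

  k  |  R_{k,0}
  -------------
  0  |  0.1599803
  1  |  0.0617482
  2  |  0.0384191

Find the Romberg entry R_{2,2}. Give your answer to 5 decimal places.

0.03075

Richardson extrapolation on the trapezoidal column (denominator 4−1=3):
R_{1,1} = (4·0.0617482 − 0.1599803) / 3 = 0.0290042
R_{2,1} = 0.0384191 + (0.0384191 − 0.0617482)/3 = 0.0306427
R_{2,2} = 0.0306427 + (0.0306427 − 0.0290042)/15 = 0.0307519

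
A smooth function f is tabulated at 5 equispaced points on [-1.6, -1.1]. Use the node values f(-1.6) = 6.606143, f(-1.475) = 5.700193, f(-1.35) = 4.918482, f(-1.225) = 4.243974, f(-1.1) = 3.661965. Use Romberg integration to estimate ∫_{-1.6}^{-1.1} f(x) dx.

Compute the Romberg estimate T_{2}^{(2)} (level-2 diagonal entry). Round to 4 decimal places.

T_{0}^{(0)} (trapezoid, 1 panel, h=0.5000): 2.567027
T_{1}^{(0)} (trapezoid, 2 panels, h=0.2500): 2.513134
T_{2}^{(0)} (trapezoid, 4 panels, h=0.1250): 2.499588
T_{1}^{(1)} = 2.513134 + (2.513134 − 2.567027)/3 = 2.495170
T_{2}^{(1)} = 2.499588 + (2.499588 − 2.513134)/3 = 2.495073
T_{2}^{(2)} = 2.495073 + (2.495073 − 2.495170)/15 = 2.495067

2.4951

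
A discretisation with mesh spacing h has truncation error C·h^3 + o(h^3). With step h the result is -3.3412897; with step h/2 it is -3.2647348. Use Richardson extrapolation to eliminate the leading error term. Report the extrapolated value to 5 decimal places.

The leading error scales as h^3; refining by a factor of 2 reduces it by 2^3 = 8.
Extrapolated value = (8·A(h/2) − A(h)) / (8 − 1)
= (8·(-3.2647348) − (-3.3412897)) / 7
= -22.7765887 / 7 = -3.2537984

-3.25380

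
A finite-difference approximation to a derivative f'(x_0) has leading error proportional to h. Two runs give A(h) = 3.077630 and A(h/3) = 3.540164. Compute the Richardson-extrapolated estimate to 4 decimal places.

3.7714

Extrapolated value = (3·A(h/3) − A(h)) / (3 − 1)
= (3·3.540164 − 3.077630) / 2
= 7.542862 / 2 = 3.771431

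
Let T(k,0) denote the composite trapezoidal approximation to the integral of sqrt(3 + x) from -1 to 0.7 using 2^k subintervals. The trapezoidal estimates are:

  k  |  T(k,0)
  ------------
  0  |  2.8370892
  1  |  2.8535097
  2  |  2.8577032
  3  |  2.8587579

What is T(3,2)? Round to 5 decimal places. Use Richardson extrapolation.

2.85911

Richardson extrapolation on the trapezoidal column (denominator 4−1=3):
T(2,1) = 2.8577032 + (2.8577032 − 2.8535097)/3 = 2.8591010
T(3,1) = (4·2.8587579 − 2.8577032) / 3 = 2.8591095
T(3,2) = 2.8591095 + (2.8591095 − 2.8591010)/15 = 2.8591101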